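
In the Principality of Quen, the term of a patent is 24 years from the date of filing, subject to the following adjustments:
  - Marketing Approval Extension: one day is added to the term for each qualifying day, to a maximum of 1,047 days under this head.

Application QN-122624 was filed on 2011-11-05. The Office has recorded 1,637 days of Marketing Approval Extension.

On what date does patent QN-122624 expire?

September 17, 2038

Base term: filing date + 24 years → 5 November 2035.
Marketing Approval Extension: 1637 days claimed exceeds the 1047-day cap, so +1047 days → 17 September 2038.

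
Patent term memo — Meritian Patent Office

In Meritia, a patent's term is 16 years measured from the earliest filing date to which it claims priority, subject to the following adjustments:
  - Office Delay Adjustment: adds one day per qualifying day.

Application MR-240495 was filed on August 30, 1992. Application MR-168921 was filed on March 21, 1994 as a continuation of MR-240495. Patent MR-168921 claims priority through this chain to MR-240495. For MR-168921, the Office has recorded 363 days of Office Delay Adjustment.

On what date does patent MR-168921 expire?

Earliest priority filing: 30 August 1992.
Base term: 30 August 1992 + 16 years → 30 August 2008.
Office Delay Adjustment: +363 days → 28 August 2009.

August 28, 2009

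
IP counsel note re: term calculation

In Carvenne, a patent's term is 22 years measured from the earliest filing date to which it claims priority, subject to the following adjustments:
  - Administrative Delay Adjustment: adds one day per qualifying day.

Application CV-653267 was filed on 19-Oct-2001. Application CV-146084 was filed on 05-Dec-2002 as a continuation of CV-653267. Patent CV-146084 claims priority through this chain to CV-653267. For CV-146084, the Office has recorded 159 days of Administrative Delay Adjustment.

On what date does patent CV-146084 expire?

March 26, 2024

Earliest priority filing: 19 October 2001.
Base term: 19 October 2001 + 22 years → 19 October 2023.
Administrative Delay Adjustment: +159 days → 26 March 2024.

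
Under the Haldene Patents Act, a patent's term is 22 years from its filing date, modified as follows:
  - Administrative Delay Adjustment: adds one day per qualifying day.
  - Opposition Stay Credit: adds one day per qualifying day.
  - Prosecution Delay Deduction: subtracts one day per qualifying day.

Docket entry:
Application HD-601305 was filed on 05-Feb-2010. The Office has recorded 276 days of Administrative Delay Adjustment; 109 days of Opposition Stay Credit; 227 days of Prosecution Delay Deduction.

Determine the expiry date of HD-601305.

Base term: filing date + 22 years → 5 February 2032.
Administrative Delay Adjustment: +276 days → 7 November 2032.
Opposition Stay Credit: +109 days → 24 February 2033.
Prosecution Delay Deduction: −227 days → 12 July 2032.

2032-07-12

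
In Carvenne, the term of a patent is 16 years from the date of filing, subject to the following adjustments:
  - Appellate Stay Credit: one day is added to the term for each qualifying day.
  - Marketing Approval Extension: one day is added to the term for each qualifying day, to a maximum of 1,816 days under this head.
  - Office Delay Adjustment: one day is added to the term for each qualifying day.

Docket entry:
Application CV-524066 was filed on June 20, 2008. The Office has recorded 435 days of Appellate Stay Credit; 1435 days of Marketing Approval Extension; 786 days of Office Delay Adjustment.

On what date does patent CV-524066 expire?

September 28, 2031

Base term: filing date + 16 years → 20 June 2024.
Appellate Stay Credit: +435 days → 29 August 2025.
Marketing Approval Extension: 1435 days (within the 1816-day cap) → +1435 days → 3 August 2029.
Office Delay Adjustment: +786 days → 28 September 2031.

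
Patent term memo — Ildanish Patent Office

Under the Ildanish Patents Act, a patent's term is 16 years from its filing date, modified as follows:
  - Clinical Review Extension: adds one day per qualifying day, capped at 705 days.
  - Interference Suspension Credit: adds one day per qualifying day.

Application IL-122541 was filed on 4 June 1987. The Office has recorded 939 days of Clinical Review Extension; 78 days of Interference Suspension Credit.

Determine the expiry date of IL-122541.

July 26, 2005

Base term: filing date + 16 years → 4 June 2003.
Clinical Review Extension: 939 days claimed exceeds the 705-day cap, so +705 days → 9 May 2005.
Interference Suspension Credit: +78 days → 26 July 2005.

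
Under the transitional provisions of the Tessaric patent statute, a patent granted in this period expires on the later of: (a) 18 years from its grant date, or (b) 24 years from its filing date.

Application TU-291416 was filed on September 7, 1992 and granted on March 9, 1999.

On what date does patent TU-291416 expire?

2017-03-09

(a) grant + 18 years → 9 March 2017.
(b) filing + 24 years → 7 September 2016.
Later of the two: 9 March 2017.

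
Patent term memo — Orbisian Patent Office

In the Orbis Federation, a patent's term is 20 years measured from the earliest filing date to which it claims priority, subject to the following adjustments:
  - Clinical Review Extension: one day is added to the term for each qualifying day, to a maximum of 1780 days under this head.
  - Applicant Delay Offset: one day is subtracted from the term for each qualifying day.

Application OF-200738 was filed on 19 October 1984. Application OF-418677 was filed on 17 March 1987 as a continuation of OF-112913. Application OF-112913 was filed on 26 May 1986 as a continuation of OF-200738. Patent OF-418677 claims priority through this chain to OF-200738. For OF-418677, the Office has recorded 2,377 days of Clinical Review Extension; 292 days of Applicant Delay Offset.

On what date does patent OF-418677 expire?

Earliest priority filing: 19 October 1984.
Base term: 19 October 1984 + 20 years → 19 October 2004.
Clinical Review Extension: 2377 days claimed exceeds the 1780-day cap, so +1780 days → 3 September 2009.
Applicant Delay Offset: −292 days → 15 November 2008.

November 15, 2008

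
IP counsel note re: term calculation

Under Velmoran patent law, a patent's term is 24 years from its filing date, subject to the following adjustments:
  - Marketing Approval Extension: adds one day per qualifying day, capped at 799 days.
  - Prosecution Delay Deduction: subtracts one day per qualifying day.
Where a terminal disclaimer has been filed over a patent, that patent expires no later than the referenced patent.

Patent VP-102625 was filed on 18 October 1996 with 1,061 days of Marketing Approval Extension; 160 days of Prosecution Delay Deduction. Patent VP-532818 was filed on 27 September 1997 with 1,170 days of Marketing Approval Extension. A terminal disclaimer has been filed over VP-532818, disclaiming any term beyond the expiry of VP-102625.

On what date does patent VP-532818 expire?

July 19, 2022

Natural term of VP-532818:
  Base: filing + 24 years → 27 September 2021.
  Marketing Approval Extension: 1170 days claimed exceeds the 799-day cap, so +799 days → 5 December 2023.
Expiry of referenced patent VP-102625:
  Base: filing + 24 years → 18 October 2020.
  Marketing Approval Extension: 1061 days claimed exceeds the 799-day cap, so +799 days → 26 December 2022.
  Prosecution Delay Deduction: −160 days → 19 July 2022.
Terminal disclaimer: VP-532818 expires on the earlier of 5 December 2023 and 19 July 2022.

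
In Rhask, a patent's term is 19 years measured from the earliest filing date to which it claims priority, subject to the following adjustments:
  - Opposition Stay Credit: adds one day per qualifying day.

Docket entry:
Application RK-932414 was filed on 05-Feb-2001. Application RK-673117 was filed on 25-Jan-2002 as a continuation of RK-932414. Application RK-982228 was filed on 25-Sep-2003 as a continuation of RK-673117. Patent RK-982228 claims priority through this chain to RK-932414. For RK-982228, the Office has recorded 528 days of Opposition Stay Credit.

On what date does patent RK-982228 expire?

2021-07-17

Earliest priority filing: 5 February 2001.
Base term: 5 February 2001 + 19 years → 5 February 2020.
Opposition Stay Credit: +528 days → 17 July 2021.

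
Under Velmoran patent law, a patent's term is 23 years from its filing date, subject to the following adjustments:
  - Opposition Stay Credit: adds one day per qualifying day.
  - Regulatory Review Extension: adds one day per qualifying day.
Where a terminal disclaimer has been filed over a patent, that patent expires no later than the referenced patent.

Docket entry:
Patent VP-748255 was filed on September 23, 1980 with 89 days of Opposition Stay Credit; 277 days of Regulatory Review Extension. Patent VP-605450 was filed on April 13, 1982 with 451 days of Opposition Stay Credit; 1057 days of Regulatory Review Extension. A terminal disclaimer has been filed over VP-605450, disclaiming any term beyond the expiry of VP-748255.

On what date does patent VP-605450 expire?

2004-09-23

Natural term of VP-605450:
  Base: filing + 23 years → 13 April 2005.
  Opposition Stay Credit: +451 days → 8 July 2006.
  Regulatory Review Extension: +1057 days → 30 May 2009.
Expiry of referenced patent VP-748255:
  Base: filing + 23 years → 23 September 2003.
  Opposition Stay Credit: +89 days → 21 December 2003.
  Regulatory Review Extension: +277 days → 23 September 2004.
Terminal disclaimer: VP-605450 expires on the earlier of 30 May 2009 and 23 September 2004.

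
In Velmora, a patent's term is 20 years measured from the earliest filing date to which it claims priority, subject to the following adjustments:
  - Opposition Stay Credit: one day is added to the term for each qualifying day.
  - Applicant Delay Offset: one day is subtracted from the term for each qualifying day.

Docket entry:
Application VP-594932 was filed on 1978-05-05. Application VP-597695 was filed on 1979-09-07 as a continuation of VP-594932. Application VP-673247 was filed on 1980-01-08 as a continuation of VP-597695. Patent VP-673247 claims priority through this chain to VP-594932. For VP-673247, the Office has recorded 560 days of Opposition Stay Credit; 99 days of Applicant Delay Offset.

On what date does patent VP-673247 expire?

August 9, 1999

Earliest priority filing: 5 May 1978.
Base term: 5 May 1978 + 20 years → 5 May 1998.
Opposition Stay Credit: +560 days → 16 November 1999.
Applicant Delay Offset: −99 days → 9 August 1999.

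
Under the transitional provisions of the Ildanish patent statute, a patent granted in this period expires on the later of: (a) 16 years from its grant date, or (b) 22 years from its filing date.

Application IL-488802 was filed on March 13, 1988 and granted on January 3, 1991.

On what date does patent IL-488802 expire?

(a) grant + 16 years → 3 January 2007.
(b) filing + 22 years → 13 March 2010.
Later of the two: 13 March 2010.

2010-03-13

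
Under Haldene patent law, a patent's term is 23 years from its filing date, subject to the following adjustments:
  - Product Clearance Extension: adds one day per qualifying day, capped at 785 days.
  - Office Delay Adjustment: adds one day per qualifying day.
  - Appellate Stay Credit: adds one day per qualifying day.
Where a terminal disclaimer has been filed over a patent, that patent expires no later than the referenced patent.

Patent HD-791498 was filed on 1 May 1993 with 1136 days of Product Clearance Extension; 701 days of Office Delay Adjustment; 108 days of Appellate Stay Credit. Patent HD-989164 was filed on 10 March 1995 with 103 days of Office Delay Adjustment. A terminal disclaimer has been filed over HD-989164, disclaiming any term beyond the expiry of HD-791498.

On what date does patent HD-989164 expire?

June 21, 2018

Natural term of HD-989164:
  Base: filing + 23 years → 10 March 2018.
  Office Delay Adjustment: +103 days → 21 June 2018.
Expiry of referenced patent HD-791498:
  Base: filing + 23 years → 1 May 2016.
  Product Clearance Extension: 1136 days claimed exceeds the 785-day cap, so +785 days → 25 June 2018.
  Office Delay Adjustment: +701 days → 26 May 2020.
  Appellate Stay Credit: +108 days → 11 September 2020.
Terminal disclaimer: HD-989164 expires on the earlier of 21 June 2018 and 11 September 2020.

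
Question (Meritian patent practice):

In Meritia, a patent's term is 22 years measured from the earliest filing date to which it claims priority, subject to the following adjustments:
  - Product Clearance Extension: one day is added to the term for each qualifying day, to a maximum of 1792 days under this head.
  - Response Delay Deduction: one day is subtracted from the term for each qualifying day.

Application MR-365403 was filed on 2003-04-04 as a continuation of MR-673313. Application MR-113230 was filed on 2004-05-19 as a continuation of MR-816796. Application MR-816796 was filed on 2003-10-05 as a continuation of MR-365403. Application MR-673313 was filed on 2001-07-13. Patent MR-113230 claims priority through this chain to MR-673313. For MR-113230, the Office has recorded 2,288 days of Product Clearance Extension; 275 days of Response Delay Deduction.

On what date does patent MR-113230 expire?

Earliest priority filing: 13 July 2001.
Base term: 13 July 2001 + 22 years → 13 July 2023.
Product Clearance Extension: 2288 days claimed exceeds the 1792-day cap, so +1792 days → 8 June 2028.
Response Delay Deduction: −275 days → 7 September 2027.

September 7, 2027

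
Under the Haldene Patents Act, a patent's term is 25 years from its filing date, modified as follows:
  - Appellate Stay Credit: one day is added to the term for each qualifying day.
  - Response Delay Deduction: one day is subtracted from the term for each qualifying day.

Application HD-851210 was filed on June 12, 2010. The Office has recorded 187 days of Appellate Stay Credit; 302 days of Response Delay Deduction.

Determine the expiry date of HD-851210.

Base term: filing date + 25 years → 12 June 2035.
Appellate Stay Credit: +187 days → 16 December 2035.
Response Delay Deduction: −302 days → 17 February 2035.

February 17, 2035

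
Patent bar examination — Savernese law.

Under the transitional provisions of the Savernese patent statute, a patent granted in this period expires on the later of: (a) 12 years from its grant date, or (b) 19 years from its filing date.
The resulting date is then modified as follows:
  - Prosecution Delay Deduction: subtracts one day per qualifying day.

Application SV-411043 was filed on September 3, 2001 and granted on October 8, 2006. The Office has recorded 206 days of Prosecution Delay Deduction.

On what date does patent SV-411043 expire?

(a) grant + 12 years → 8 October 2018.
(b) filing + 19 years → 3 September 2020.
Later of the two: 3 September 2020.
Prosecution Delay Deduction: −206 days → 10 February 2020.

February 10, 2020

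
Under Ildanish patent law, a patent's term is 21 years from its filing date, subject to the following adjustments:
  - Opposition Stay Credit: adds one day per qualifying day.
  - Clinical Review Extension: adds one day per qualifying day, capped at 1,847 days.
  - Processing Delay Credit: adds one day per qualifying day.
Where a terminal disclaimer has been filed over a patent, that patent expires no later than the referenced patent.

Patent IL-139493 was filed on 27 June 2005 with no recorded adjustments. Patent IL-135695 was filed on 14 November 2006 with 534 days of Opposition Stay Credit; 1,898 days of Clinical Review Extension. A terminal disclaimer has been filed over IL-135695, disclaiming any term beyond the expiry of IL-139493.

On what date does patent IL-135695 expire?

2026-06-27

Natural term of IL-135695:
  Base: filing + 21 years → 14 November 2027.
  Opposition Stay Credit: +534 days → 1 May 2029.
  Clinical Review Extension: 1898 days claimed exceeds the 1847-day cap, so +1847 days → 22 May 2034.
Expiry of referenced patent IL-139493:
  Base: filing + 21 years → 27 June 2026.
Terminal disclaimer: IL-135695 expires on the earlier of 22 May 2034 and 27 June 2026.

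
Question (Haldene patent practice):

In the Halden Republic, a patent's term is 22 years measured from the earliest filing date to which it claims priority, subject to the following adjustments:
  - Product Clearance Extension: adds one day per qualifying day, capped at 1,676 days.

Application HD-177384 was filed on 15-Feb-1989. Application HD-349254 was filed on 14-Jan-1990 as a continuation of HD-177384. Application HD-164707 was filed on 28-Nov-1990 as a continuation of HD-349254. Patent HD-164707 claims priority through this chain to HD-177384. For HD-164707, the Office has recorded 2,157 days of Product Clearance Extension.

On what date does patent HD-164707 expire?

Earliest priority filing: 15 February 1989.
Base term: 15 February 1989 + 22 years → 15 February 2011.
Product Clearance Extension: 2157 days claimed exceeds the 1676-day cap, so +1676 days → 18 September 2015.

September 18, 2015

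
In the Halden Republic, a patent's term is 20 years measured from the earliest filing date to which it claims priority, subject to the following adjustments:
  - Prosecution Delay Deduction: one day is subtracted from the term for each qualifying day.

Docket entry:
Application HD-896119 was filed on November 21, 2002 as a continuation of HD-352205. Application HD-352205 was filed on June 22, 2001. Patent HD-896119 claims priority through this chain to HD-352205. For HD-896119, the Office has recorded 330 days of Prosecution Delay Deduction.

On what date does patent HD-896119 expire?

2020-07-27

Earliest priority filing: 22 June 2001.
Base term: 22 June 2001 + 20 years → 22 June 2021.
Prosecution Delay Deduction: −330 days → 27 July 2020.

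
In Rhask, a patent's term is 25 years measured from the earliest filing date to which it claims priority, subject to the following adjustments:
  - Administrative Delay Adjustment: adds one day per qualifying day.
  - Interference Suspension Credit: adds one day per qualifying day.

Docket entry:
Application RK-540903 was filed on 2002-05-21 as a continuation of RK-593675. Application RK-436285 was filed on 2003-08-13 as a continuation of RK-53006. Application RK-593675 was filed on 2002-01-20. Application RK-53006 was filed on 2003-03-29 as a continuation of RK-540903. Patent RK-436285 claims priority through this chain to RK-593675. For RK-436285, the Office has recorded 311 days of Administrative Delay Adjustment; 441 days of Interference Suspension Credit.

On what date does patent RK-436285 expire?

Earliest priority filing: 20 January 2002.
Base term: 20 January 2002 + 25 years → 20 January 2027.
Administrative Delay Adjustment: +311 days → 27 November 2027.
Interference Suspension Credit: +441 days → 10 February 2029.

February 10, 2029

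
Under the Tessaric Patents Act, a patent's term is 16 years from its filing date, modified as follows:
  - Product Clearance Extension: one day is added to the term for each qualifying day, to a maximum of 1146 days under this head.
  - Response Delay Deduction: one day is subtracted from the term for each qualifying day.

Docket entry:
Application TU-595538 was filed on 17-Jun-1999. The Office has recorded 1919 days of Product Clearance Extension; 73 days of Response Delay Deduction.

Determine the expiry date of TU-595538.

2018-05-25

Base term: filing date + 16 years → 17 June 2015.
Product Clearance Extension: 1919 days claimed exceeds the 1146-day cap, so +1146 days → 6 August 2018.
Response Delay Deduction: −73 days → 25 May 2018.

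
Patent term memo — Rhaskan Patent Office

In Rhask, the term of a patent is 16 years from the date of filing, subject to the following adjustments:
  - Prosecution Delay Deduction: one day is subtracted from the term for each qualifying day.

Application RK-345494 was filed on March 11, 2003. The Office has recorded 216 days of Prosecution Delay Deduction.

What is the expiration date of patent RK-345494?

2018-08-07

Base term: filing date + 16 years → 11 March 2019.
Prosecution Delay Deduction: −216 days → 7 August 2018.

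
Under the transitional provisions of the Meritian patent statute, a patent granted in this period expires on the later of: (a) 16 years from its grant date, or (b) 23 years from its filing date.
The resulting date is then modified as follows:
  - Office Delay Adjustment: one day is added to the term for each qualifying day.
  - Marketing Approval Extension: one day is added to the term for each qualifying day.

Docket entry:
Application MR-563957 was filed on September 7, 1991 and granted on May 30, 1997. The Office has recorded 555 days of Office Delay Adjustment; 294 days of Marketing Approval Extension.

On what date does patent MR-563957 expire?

(a) grant + 16 years → 30 May 2013.
(b) filing + 23 years → 7 September 2014.
Later of the two: 7 September 2014.
Office Delay Adjustment: +555 days → 15 March 2016.
Marketing Approval Extension: +294 days → 3 January 2017.

2017-01-03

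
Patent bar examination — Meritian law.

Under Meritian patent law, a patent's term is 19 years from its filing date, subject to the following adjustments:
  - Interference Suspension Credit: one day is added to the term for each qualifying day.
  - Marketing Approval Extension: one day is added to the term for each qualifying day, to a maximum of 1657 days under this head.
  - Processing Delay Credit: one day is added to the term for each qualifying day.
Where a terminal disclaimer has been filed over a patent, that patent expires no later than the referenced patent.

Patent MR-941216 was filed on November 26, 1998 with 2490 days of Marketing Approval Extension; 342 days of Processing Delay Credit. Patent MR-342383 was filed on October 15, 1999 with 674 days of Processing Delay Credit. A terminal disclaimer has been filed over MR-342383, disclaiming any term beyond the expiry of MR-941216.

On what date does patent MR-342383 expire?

Natural term of MR-342383:
  Base: filing + 19 years → 15 October 2018.
  Processing Delay Credit: +674 days → 19 August 2020.
Expiry of referenced patent MR-941216:
  Base: filing + 19 years → 26 November 2017.
  Marketing Approval Extension: 2490 days claimed exceeds the 1657-day cap, so +1657 days → 10 June 2022.
  Processing Delay Credit: +342 days → 18 May 2023.
Terminal disclaimer: MR-342383 expires on the earlier of 19 August 2020 and 18 May 2023.

August 19, 2020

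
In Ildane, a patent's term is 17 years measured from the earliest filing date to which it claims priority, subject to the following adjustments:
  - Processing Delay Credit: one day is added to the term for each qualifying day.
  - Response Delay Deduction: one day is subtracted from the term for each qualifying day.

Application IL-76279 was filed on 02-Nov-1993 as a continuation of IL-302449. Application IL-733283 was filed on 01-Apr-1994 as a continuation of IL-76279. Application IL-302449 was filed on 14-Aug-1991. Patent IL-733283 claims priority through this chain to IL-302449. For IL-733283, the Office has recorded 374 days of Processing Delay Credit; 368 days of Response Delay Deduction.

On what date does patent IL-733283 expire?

August 20, 2008

Earliest priority filing: 14 August 1991.
Base term: 14 August 1991 + 17 years → 14 August 2008.
Processing Delay Credit: +374 days → 23 August 2009.
Response Delay Deduction: −368 days → 20 August 2008.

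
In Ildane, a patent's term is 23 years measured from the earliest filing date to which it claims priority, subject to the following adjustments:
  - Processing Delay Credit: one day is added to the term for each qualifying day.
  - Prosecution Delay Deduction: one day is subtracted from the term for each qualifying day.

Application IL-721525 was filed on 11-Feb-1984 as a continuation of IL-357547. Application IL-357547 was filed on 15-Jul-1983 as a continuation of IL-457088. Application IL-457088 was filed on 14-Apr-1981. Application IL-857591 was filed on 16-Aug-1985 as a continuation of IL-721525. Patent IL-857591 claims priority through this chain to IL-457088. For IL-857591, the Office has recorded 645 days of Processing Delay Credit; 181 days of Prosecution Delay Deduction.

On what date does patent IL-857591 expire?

Earliest priority filing: 14 April 1981.
Base term: 14 April 1981 + 23 years → 14 April 2004.
Processing Delay Credit: +645 days → 19 January 2006.
Prosecution Delay Deduction: −181 days → 22 July 2005.

2005-07-22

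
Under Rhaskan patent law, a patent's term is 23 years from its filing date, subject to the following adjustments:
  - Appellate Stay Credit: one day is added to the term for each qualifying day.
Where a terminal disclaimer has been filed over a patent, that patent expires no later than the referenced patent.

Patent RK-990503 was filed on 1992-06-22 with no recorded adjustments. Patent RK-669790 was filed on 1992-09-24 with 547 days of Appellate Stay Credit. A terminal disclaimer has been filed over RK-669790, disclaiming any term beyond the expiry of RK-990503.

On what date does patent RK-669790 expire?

Natural term of RK-669790:
  Base: filing + 23 years → 24 September 2015.
  Appellate Stay Credit: +547 days → 24 March 2017.
Expiry of referenced patent RK-990503:
  Base: filing + 23 years → 22 June 2015.
Terminal disclaimer: RK-669790 expires on the earlier of 24 March 2017 and 22 June 2015.

June 22, 2015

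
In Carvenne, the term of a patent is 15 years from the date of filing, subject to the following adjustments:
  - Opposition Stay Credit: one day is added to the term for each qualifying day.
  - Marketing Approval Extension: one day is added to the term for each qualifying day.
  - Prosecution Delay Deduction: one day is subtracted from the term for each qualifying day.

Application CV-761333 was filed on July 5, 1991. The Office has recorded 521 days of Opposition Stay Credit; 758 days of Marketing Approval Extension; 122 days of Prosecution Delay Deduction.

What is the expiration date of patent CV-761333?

Base term: filing date + 15 years → 5 July 2006.
Opposition Stay Credit: +521 days → 8 December 2007.
Marketing Approval Extension: +758 days → 4 January 2010.
Prosecution Delay Deduction: −122 days → 4 September 2009.

September 4, 2009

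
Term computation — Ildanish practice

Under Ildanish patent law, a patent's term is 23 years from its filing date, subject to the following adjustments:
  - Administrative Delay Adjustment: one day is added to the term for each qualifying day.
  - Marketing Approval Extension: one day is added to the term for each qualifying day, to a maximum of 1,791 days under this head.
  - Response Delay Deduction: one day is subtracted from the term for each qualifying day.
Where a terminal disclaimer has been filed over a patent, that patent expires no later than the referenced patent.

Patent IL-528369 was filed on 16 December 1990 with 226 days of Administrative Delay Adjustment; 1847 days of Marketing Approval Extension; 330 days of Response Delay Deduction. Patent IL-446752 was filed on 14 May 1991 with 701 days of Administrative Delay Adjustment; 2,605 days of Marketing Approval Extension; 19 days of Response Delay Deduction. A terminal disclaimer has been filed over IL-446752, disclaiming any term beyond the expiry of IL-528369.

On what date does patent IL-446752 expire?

July 30, 2018

Natural term of IL-446752:
  Base: filing + 23 years → 14 May 2014.
  Administrative Delay Adjustment: +701 days → 14 April 2016.
  Marketing Approval Extension: 2605 days claimed exceeds the 1791-day cap, so +1791 days → 10 March 2021.
  Response Delay Deduction: −19 days → 19 February 2021.
Expiry of referenced patent IL-528369:
  Base: filing + 23 years → 16 December 2013.
  Administrative Delay Adjustment: +226 days → 30 July 2014.
  Marketing Approval Extension: 1847 days claimed exceeds the 1791-day cap, so +1791 days → 25 June 2019.
  Response Delay Deduction: −330 days → 30 July 2018.
Terminal disclaimer: IL-446752 expires on the earlier of 19 February 2021 and 30 July 2018.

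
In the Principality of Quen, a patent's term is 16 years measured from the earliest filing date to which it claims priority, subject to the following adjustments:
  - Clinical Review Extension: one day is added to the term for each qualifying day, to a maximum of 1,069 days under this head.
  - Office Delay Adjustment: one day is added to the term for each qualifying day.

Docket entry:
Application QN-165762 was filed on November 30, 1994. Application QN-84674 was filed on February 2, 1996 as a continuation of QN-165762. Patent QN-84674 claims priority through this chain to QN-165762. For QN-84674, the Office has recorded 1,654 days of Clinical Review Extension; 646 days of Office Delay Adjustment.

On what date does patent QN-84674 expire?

Earliest priority filing: 30 November 1994.
Base term: 30 November 1994 + 16 years → 30 November 2010.
Clinical Review Extension: 1654 days claimed exceeds the 1069-day cap, so +1069 days → 3 November 2013.
Office Delay Adjustment: +646 days → 11 August 2015.

August 11, 2015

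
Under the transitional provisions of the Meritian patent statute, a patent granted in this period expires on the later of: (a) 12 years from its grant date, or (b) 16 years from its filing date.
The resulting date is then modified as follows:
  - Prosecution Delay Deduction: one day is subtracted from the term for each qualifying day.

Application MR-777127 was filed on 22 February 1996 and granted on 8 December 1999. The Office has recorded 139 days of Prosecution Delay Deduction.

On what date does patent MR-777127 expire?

October 6, 2011

(a) grant + 12 years → 8 December 2011.
(b) filing + 16 years → 22 February 2012.
Later of the two: 22 February 2012.
Prosecution Delay Deduction: −139 days → 6 October 2011.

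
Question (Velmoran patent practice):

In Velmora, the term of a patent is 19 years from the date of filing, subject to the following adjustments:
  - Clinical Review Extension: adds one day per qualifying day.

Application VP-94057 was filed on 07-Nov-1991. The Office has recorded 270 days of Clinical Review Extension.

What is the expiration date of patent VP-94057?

Base term: filing date + 19 years → 7 November 2010.
Clinical Review Extension: +270 days → 4 August 2011.

August 4, 2011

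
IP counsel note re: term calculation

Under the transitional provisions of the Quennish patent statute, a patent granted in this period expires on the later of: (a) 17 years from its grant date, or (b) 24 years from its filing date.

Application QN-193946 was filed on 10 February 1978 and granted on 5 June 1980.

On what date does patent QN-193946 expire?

February 10, 2002

(a) grant + 17 years → 5 June 1997.
(b) filing + 24 years → 10 February 2002.
Later of the two: 10 February 2002.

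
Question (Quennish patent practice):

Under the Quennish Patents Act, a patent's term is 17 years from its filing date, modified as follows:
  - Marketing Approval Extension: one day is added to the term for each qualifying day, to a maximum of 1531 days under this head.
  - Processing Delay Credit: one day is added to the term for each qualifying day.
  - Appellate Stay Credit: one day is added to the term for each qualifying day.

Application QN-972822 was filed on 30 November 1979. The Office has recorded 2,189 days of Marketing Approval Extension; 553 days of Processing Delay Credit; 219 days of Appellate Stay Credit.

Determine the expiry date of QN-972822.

Base term: filing date + 17 years → 30 November 1996.
Marketing Approval Extension: 2189 days claimed exceeds the 1531-day cap, so +1531 days → 8 February 2001.
Processing Delay Credit: +553 days → 15 August 2002.
Appellate Stay Credit: +219 days → 22 March 2003.

2003-03-22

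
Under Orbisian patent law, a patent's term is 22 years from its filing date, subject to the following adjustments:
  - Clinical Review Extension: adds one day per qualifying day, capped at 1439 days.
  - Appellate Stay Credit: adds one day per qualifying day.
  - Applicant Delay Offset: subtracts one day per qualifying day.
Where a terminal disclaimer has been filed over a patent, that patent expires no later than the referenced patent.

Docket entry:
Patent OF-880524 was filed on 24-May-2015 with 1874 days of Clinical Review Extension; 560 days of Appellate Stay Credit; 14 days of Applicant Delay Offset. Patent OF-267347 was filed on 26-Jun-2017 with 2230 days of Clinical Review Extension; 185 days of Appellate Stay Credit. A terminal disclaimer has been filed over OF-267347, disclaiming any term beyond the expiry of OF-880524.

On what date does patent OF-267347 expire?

October 30, 2042

Natural term of OF-267347:
  Base: filing + 22 years → 26 June 2039.
  Clinical Review Extension: 2230 days claimed exceeds the 1439-day cap, so +1439 days → 4 June 2043.
  Appellate Stay Credit: +185 days → 6 December 2043.
Expiry of referenced patent OF-880524:
  Base: filing + 22 years → 24 May 2037.
  Clinical Review Extension: 1874 days claimed exceeds the 1439-day cap, so +1439 days → 2 May 2041.
  Appellate Stay Credit: +560 days → 13 November 2042.
  Applicant Delay Offset: −14 days → 30 October 2042.
Terminal disclaimer: OF-267347 expires on the earlier of 6 December 2043 and 30 October 2042.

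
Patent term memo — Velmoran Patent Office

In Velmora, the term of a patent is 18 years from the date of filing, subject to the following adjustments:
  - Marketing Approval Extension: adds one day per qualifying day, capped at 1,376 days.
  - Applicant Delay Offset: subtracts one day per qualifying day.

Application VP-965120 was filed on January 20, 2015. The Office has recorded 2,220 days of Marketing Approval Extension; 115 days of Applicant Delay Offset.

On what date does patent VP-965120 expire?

Base term: filing date + 18 years → 20 January 2033.
Marketing Approval Extension: 2220 days claimed exceeds the 1376-day cap, so +1376 days → 27 October 2036.
Applicant Delay Offset: −115 days → 4 July 2036.

2036-07-04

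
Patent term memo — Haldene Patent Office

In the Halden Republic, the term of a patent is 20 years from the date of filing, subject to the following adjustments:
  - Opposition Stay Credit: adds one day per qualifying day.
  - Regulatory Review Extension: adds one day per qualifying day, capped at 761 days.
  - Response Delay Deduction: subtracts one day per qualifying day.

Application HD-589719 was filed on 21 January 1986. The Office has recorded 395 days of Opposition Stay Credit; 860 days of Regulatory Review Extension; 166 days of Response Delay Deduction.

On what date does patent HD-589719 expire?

2008-10-07

Base term: filing date + 20 years → 21 January 2006.
Opposition Stay Credit: +395 days → 20 February 2007.
Regulatory Review Extension: 860 days claimed exceeds the 761-day cap, so +761 days → 22 March 2009.
Response Delay Deduction: −166 days → 7 October 2008.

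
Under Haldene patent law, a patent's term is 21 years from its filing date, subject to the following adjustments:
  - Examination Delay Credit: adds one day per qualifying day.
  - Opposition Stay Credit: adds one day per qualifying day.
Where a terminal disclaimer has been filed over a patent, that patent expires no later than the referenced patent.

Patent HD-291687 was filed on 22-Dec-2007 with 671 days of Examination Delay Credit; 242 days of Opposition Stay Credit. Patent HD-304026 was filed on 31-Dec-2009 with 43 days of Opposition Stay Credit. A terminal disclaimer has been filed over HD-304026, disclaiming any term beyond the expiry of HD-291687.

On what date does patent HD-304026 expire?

Natural term of HD-304026:
  Base: filing + 21 years → 31 December 2030.
  Opposition Stay Credit: +43 days → 12 February 2031.
Expiry of referenced patent HD-291687:
  Base: filing + 21 years → 22 December 2028.
  Examination Delay Credit: +671 days → 24 October 2030.
  Opposition Stay Credit: +242 days → 23 June 2031.
Terminal disclaimer: HD-304026 expires on the earlier of 12 February 2031 and 23 June 2031.

2031-02-12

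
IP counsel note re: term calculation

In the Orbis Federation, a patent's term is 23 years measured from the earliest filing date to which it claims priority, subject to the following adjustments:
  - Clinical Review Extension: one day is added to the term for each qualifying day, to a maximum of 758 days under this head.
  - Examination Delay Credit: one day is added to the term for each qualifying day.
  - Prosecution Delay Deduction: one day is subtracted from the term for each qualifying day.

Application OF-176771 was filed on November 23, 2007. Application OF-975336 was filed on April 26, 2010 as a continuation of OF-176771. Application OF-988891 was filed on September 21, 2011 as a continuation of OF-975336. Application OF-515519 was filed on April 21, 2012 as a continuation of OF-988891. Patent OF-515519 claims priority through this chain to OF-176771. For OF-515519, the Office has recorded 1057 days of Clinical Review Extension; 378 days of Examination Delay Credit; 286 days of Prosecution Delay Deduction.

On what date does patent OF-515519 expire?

Earliest priority filing: 23 November 2007.
Base term: 23 November 2007 + 23 years → 23 November 2030.
Clinical Review Extension: 1057 days claimed exceeds the 758-day cap, so +758 days → 20 December 2032.
Examination Delay Credit: +378 days → 2 January 2034.
Prosecution Delay Deduction: −286 days → 22 March 2033.

March 22, 2033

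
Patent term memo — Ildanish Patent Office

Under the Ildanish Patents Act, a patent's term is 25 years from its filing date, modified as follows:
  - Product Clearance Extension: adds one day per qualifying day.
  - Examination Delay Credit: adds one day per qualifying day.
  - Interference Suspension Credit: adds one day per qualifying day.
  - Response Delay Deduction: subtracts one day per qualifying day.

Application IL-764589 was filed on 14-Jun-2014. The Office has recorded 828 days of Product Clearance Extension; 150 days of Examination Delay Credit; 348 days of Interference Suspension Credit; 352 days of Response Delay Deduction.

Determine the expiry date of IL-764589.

Base term: filing date + 25 years → 14 June 2039.
Product Clearance Extension: +828 days → 19 September 2041.
Examination Delay Credit: +150 days → 16 February 2042.
Interference Suspension Credit: +348 days → 30 January 2043.
Response Delay Deduction: −352 days → 12 February 2042.

2042-02-12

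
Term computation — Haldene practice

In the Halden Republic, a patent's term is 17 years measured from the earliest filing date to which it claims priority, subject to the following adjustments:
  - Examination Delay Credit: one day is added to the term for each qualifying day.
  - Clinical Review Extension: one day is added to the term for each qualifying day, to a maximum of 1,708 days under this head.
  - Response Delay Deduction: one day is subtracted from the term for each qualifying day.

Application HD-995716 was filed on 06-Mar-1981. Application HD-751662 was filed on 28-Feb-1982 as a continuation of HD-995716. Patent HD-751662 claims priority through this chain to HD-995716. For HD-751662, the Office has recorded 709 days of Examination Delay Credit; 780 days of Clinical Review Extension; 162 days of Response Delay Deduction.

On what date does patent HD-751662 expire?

2001-10-23

Earliest priority filing: 6 March 1981.
Base term: 6 March 1981 + 17 years → 6 March 1998.
Examination Delay Credit: +709 days → 13 February 2000.
Clinical Review Extension: 780 days (within the 1708-day cap) → +780 days → 3 April 2002.
Response Delay Deduction: −162 days → 23 October 2001.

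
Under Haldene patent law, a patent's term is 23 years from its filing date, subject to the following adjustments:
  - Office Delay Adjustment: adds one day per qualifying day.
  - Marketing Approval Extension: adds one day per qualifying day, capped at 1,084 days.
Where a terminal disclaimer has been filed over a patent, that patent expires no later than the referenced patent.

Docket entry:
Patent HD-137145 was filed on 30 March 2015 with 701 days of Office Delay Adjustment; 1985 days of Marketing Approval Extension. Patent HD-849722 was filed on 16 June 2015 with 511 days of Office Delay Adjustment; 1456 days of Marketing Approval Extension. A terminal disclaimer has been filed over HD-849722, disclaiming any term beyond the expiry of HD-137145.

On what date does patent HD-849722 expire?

Natural term of HD-849722:
  Base: filing + 23 years → 16 June 2038.
  Office Delay Adjustment: +511 days → 9 November 2039.
  Marketing Approval Extension: 1456 days claimed exceeds the 1084-day cap, so +1084 days → 28 October 2042.
Expiry of referenced patent HD-137145:
  Base: filing + 23 years → 30 March 2038.
  Office Delay Adjustment: +701 days → 29 February 2040.
  Marketing Approval Extension: 1985 days claimed exceeds the 1084-day cap, so +1084 days → 17 February 2043.
Terminal disclaimer: HD-849722 expires on the earlier of 28 October 2042 and 17 February 2043.

2042-10-28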